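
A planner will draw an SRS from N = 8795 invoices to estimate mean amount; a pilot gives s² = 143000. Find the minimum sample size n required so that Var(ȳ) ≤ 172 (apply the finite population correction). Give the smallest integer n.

Without fpc, n₀ = s²/D = 143000/172 = 831.3953.
With fpc, (1 − n/N)·s²/n ≤ D requires n ≥ n₀/(1 + n₀/N) = 831.3953/(1 + 831.3953/8795) = 759.5908.
Rounding up, n = 760.

760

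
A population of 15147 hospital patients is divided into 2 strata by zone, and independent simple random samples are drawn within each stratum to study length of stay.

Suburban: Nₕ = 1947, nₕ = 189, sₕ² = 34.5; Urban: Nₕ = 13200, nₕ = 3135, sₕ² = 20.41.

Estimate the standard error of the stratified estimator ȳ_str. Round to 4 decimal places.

0.0806

Var(ȳ_str) = Σₕ Wₕ²(1 − fₕ)sₕ²/nₕ with Wₕ = Nₕ/N, N = 15147.
Suburban: Wₕ = 0.12854031; term = 0.12854031²·(1 − 0.09707242)·34.5/189 = 0.0027232585.
Urban: Wₕ = 0.87145969; term = 0.87145969²·(1 − 0.23750000)·20.41/3135 = 0.0037699876.
Sum = 0.0064932461.
SE = √(0.0064932461) = 0.0806.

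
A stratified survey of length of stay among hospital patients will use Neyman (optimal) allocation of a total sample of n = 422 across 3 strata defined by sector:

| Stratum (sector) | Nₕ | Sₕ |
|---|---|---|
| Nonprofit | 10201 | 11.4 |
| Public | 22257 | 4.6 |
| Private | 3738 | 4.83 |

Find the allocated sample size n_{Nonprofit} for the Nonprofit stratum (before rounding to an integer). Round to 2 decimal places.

207.31

Neyman allocation: nₕ = n·NₕSₕ / Σⱼ NⱼSⱼ.
Σ NⱼSⱼ = 10201·11.4 + 22257·4.6 + 3738·4.83 = 236728.14.
n_{Nonprofit} = 422·10201·11.4 / 236728.14 = 207.31.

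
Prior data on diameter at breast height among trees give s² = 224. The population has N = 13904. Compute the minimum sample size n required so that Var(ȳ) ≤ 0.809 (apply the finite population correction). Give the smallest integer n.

Without fpc, n₀ = s²/D = 224/0.809 = 276.8850.
With fpc, (1 − n/N)·s²/n ≤ D requires n ≥ n₀/(1 + n₀/N) = 276.8850/(1 + 276.8850/13904) = 271.4788.
Rounding up, n = 272.

272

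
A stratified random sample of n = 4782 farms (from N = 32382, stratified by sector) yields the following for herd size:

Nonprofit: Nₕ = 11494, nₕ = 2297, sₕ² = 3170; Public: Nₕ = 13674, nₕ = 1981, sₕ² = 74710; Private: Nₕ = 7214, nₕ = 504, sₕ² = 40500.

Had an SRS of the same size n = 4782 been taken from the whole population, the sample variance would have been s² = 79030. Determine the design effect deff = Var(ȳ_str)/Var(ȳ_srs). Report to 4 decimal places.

0.6815

Var(ȳ_str) = Σ Wₕ²(1−fₕ)sₕ²/nₕ with Wₕ = Nₕ/32382:
  Nonprofit: (11494/32382)²·(1−2297/11494)·3170/2297 = 0.139126
  Public: (13674/32382)²·(1−1981/13674)·74710/1981 = 5.7505376
  Private: (7214/32382)²·(1−504/7214)·40500/504 = 3.7095037
  → Var(ȳ_str) = 9.5991673.
Var(ȳ_srs) = (1 − 4782/32382)·79030/4782 = 14.086005.
deff = 9.5991673 / 14.086005 = 0.6815.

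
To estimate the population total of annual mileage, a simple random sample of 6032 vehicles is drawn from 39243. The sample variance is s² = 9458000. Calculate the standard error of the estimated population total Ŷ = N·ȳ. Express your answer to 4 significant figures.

1.430 × 10^6

Var(Ŷ) = N²·Var(ȳ) = N²·(1 − n/N)·s²/n.
f = 6032/39243 = 0.15370894; Var(ȳ) = 0.84629106·9458000/6032 = 1326.9597.
Var(Ŷ) = 39243² · 1326.9597 = 2.0435353 × 10^12.
SE(Ŷ) = √(2.0435353 × 10^12) = 1.430 × 10^6.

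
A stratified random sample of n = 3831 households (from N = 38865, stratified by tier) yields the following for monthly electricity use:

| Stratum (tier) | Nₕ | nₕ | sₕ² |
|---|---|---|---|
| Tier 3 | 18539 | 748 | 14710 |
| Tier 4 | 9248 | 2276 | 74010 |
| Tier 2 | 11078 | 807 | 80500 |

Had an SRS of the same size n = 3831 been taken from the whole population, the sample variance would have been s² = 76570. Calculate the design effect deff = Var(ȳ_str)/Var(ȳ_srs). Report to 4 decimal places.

0.7324

Var(ȳ_str) = Σ Wₕ²(1−fₕ)sₕ²/nₕ with Wₕ = Nₕ/38865:
  Tier 3: (18539/38865)²·(1−748/18539)·14710/748 = 4.2941815
  Tier 4: (9248/38865)²·(1−2276/9248)·74010/2276 = 1.3880528
  Tier 2: (11078/38865)²·(1−807/11078)·80500/807 = 7.5141367
  → Var(ȳ_str) = 13.196371.
Var(ȳ_srs) = (1 − 3831/38865)·76570/3831 = 18.016795.
deff = 13.196371 / 18.016795 = 0.7324.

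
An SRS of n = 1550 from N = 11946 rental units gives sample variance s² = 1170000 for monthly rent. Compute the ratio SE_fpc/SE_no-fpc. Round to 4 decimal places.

f = n/N = 1550/11946 = 0.12975054.
SE_no-fpc = √(s²/n) = 27.474328; SE_fpc = √((1−f)s²/n) = 25.630021.
Ratio = √(1−f) = 0.93287162.

0.9329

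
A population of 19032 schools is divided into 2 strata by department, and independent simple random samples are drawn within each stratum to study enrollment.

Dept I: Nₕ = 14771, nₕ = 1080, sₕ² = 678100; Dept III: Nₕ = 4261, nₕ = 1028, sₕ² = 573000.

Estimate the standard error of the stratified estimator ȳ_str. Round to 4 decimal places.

19.2807

Var(ȳ_str) = Σₕ Wₕ²(1 − fₕ)sₕ²/nₕ with Wₕ = Nₕ/N, N = 19032.
Dept I: Wₕ = 0.77611391; term = 0.77611391²·(1 − 0.07311624)·678100/1080 = 350.54696.
Dept III: Wₕ = 0.22388609; term = 0.22388609²·(1 − 0.24125792)·573000/1028 = 21.198732.
Sum = 371.74569.
SE = √(371.74569) = 19.2807.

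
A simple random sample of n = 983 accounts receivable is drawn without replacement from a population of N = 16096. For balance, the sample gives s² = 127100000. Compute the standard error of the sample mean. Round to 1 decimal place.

348.4

Under SRS without replacement, Var(ȳ) = (1 − f)·s²/n with f = n/N = 983/16096 = 0.06107107.
Var(ȳ) = (1 − 0.06107107)·127100000/983 = 0.93892893·129298.07 = 121401.7.
SE(ȳ) = √(121401.7) = 348.4.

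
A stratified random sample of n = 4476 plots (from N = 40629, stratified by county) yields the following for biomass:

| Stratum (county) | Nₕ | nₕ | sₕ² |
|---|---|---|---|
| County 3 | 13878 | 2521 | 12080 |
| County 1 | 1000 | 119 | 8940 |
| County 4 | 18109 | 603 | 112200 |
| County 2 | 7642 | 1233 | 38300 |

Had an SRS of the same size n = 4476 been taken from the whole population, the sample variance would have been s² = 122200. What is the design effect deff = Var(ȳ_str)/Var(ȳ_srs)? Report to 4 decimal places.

Var(ȳ_str) = Σ Wₕ²(1−fₕ)sₕ²/nₕ with Wₕ = Nₕ/40629:
  County 3: (13878/40629)²·(1−2521/13878)·12080/2521 = 0.45752237
  County 1: (1000/40629)²·(1−119/1000)·8940/119 = 0.040095368
  County 4: (18109/40629)²·(1−603/18109)·112200/603 = 35.73425
  County 2: (7642/40629)²·(1−1233/7642)·38300/1233 = 0.92163877
  → Var(ȳ_str) = 37.153507.
Var(ȳ_srs) = (1 − 4476/40629)·122200/4476 = 24.293458.
deff = 37.153507 / 24.293458 = 1.5294.

1.5294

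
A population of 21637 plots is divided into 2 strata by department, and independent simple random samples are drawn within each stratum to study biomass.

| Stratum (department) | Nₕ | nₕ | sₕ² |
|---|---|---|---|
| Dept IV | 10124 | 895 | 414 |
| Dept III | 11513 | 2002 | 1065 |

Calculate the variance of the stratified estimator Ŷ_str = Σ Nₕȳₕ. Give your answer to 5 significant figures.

Var(Ŷ_str) = Σₕ Nₕ²(1 − fₕ)sₕ²/nₕ.
Dept IV: 10124²·(1 − 895/10124)·414/895 = 4.3219933 × 10^7.
Dept III: 11513²·(1 − 2002/11513)·1065/2002 = 5.8250576 × 10^7.
Sum = 1.0147051 × 10^8.

1.0147 × 10^8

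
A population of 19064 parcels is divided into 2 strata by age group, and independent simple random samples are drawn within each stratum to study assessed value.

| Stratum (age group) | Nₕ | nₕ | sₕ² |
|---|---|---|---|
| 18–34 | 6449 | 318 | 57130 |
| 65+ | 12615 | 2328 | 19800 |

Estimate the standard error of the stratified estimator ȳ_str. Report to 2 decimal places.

4.75

Var(ȳ_str) = Σₕ Wₕ²(1 − fₕ)sₕ²/nₕ with Wₕ = Nₕ/N, N = 19064.
18–34: Wₕ = 0.33828158; term = 0.33828158²·(1 − 0.04930997)·57130/318 = 19.544868.
65+: Wₕ = 0.66171842; term = 0.66171842²·(1 − 0.18454221)·19800/2328 = 3.0368976.
Sum = 22.581766.
SE = √(22.581766) = 4.75.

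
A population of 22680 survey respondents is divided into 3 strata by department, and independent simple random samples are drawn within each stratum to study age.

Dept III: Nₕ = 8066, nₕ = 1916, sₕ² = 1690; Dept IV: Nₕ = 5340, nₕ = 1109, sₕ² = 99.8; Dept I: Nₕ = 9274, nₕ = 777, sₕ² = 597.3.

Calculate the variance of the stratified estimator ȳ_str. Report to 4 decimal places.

Var(ȳ_str) = Σₕ Wₕ²(1 − fₕ)sₕ²/nₕ with Wₕ = Nₕ/N, N = 22680.
Dept III: Wₕ = 0.35564374; term = 0.35564374²·(1 − 0.23754029)·1690/1916 = 0.085062557.
Dept IV: Wₕ = 0.23544974; term = 0.23544974²·(1 − 0.20767790)·99.8/1109 = 0.0039527302.
Dept I: Wₕ = 0.40890653; term = 0.40890653²·(1 − 0.08378262)·597.3/777 = 0.11776551.
Sum = 0.2067808.

0.2068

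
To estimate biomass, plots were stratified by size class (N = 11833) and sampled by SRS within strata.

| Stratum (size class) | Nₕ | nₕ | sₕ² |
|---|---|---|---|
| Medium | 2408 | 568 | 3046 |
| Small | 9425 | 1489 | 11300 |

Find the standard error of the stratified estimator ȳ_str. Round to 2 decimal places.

2.06

Var(ȳ_str) = Σₕ Wₕ²(1 − fₕ)sₕ²/nₕ with Wₕ = Nₕ/N, N = 11833.
Medium: Wₕ = 0.20349869; term = 0.20349869²·(1 − 0.23588040)·3046/568 = 0.16969386.
Small: Wₕ = 0.79650131; term = 0.79650131²·(1 − 0.15798408)·11300/1489 = 4.0539374.
Sum = 4.2236313.
SE = √(4.2236313) = 2.06.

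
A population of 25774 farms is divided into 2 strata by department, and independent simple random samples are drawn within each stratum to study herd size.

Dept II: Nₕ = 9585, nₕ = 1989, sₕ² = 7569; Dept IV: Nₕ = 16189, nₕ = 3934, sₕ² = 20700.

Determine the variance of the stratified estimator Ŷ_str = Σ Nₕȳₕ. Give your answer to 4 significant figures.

Var(Ŷ_str) = Σₕ Nₕ²(1 − fₕ)sₕ²/nₕ.
Dept II: 9585²·(1 − 1989/9585)·7569/1989 = 2.7706444 × 10^8.
Dept IV: 16189²·(1 − 3934/16189)·20700/3934 = 1.0439251 × 10^9.
Sum = 1.3209895 × 10^9.

1.321 × 10^9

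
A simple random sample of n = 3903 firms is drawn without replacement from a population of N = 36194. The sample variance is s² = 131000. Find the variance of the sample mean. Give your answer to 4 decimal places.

Under SRS without replacement, Var(ȳ) = (1 − f)·s²/n with f = n/N = 3903/36194 = 0.10783555.
Var(ȳ) = (1 − 0.10783555)·131000/3903 = 0.89216445·33.563925 = 29.944541.

29.9445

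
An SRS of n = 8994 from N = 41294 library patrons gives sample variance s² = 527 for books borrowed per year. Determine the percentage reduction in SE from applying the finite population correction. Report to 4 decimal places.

f = n/N = 8994/41294 = 0.21780404.
SE_no-fpc = √(s²/n) = 0.24206325; SE_fpc = √((1−f)s²/n) = 0.2140852.
Ratio = √(1−f) = 0.88441843. Reduction = 100·(1 − 0.88441843) = 11.5582%.

11.5582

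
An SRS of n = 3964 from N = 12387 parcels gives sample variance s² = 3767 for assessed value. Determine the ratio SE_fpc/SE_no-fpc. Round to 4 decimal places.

0.8246

f = n/N = 3964/12387 = 0.32001292.
SE_no-fpc = √(s²/n) = 0.97483472; SE_fpc = √((1−f)s²/n) = 0.80386167.
Ratio = √(1−f) = 0.82461329.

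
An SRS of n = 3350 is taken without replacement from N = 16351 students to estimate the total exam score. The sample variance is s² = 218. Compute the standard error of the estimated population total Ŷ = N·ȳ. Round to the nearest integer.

3719

Var(Ŷ) = N²·Var(ȳ) = N²·(1 − n/N)·s²/n.
f = 3350/16351 = 0.20488044; Var(ȳ) = 0.79511956·218/3350 = 0.051742109.
Var(Ŷ) = 16351² · 0.051742109 = 1.3833522 × 10^7.
SE(Ŷ) = √(1.3833522 × 10^7) = 3719.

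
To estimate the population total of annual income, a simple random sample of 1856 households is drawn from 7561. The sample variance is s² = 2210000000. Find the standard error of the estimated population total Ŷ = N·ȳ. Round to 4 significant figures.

7.167 × 10^6

Var(Ŷ) = N²·Var(ȳ) = N²·(1 − n/N)·s²/n.
f = 1856/7561 = 0.24547018; Var(ȳ) = 0.75452982·2210000000/1856 = 898443.38.
Var(Ŷ) = 7561² · 898443.38 = 5.1362859 × 10^13.
SE(Ŷ) = √(5.1362859 × 10^13) = 7.167 × 10^6.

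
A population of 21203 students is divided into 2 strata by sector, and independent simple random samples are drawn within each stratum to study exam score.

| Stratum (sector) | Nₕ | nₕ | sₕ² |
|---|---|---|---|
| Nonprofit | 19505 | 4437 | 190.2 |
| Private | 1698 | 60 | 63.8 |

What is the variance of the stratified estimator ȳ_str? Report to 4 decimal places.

Var(ȳ_str) = Σₕ Wₕ²(1 − fₕ)sₕ²/nₕ with Wₕ = Nₕ/N, N = 21203.
Nonprofit: Wₕ = 0.91991699; term = 0.91991699²·(1 − 0.22748013)·190.2/4437 = 0.028023864.
Private: Wₕ = 0.08008301; term = 0.08008301²·(1 − 0.03533569)·63.8/60 = 0.0065784925.
Sum = 0.034602357.

0.0346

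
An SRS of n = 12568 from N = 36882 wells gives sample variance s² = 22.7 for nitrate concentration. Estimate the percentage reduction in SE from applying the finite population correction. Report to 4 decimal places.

18.8066

f = n/N = 12568/36882 = 0.34076243.
SE_no-fpc = √(s²/n) = 0.042499111; SE_fpc = √((1−f)s²/n) = 0.034506493.
Ratio = √(1−f) = 0.81193446. Reduction = 100·(1 − 0.81193446) = 18.8066%.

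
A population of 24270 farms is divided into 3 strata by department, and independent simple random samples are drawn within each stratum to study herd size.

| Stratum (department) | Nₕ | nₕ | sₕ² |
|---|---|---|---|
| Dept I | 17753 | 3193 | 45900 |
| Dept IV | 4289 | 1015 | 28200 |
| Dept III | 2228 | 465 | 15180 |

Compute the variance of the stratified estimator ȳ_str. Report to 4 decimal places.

7.1883

Var(ȳ_str) = Σₕ Wₕ²(1 − fₕ)sₕ²/nₕ with Wₕ = Nₕ/N, N = 24270.
Dept I: Wₕ = 0.73147919; term = 0.73147919²·(1 − 0.17985693)·45900/3193 = 6.3082274.
Dept IV: Wₕ = 0.17672023; term = 0.17672023²·(1 − 0.23665190)·28200/1015 = 0.66233581.
Dept III: Wₕ = 0.09180058; term = 0.09180058²·(1 − 0.20870736)·15180/465 = 0.21769415.
Sum = 7.1882574.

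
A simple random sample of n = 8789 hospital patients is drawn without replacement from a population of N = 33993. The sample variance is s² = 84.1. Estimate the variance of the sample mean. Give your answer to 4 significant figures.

0.007095

Under SRS without replacement, Var(ȳ) = (1 − f)·s²/n with f = n/N = 8789/33993 = 0.25855323.
Var(ȳ) = (1 − 0.25855323)·84.1/8789 = 0.74144677·0.0095687792 = 0.0070947404.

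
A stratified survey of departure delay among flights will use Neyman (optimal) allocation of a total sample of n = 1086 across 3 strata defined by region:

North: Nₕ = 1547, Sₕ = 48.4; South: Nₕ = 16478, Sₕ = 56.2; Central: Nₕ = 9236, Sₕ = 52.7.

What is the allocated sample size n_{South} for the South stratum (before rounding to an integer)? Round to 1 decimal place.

Neyman allocation: nₕ = n·NₕSₕ / Σⱼ NⱼSⱼ.
Σ NⱼSⱼ = 1547·48.4 + 16478·56.2 + 9236·52.7 = 1.4876756 × 10^6.
n_{South} = 1086·16478·56.2 / (1.4876756 × 10^6) = 676.0.

676.0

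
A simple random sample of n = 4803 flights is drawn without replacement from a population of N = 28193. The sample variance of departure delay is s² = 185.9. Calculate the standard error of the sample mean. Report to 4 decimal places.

0.1792

Under SRS without replacement, Var(ȳ) = (1 − f)·s²/n with f = n/N = 4803/28193 = 0.17036144.
Var(ȳ) = (1 − 0.17036144)·185.9/4803 = 0.82963856·0.038704976 = 0.032111141.
SE(ȳ) = √(0.032111141) = 0.1792.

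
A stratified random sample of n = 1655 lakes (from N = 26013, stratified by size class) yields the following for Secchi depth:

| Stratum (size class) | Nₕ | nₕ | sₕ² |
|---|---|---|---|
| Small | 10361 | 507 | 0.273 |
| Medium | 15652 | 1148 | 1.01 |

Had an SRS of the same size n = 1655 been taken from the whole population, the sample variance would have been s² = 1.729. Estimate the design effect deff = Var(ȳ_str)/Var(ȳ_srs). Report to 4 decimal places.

0.3848

Var(ȳ_str) = Σ Wₕ²(1−fₕ)sₕ²/nₕ with Wₕ = Nₕ/26013:
  Small: (10361/26013)²·(1−507/10361)·0.273/507 = 8.124339 × 10^-5
  Medium: (15652/26013)²·(1−1148/15652)·1.01/1148 = 2.9515914 × 10^-4
  → Var(ȳ_str) = 3.7640253 × 10^-4.
Var(ȳ_srs) = (1 − 1655/26013)·1.729/1655 = 9.7824622 × 10^-4.
deff = (3.7640253 × 10^-4) / (9.7824622 × 10^-4) = 0.3848.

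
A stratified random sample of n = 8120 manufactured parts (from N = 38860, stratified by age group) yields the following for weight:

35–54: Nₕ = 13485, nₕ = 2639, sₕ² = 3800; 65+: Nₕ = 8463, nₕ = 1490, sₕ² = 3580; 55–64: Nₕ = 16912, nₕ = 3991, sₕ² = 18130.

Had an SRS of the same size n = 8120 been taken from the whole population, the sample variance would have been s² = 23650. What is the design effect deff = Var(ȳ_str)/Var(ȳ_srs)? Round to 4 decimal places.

Var(ȳ_str) = Σ Wₕ²(1−fₕ)sₕ²/nₕ with Wₕ = Nₕ/38860:
  35–54: (13485/38860)²·(1−2639/13485)·3800/2639 = 0.13946305
  65+: (8463/38860)²·(1−1490/8463)·3580/1490 = 0.093893423
  55–64: (16912/38860)²·(1−3991/16912)·18130/3991 = 0.65735744
  → Var(ȳ_str) = 0.89071391.
Var(ȳ_srs) = (1 − 8120/38860)·23650/8120 = 2.3039666.
deff = 0.89071391 / 2.3039666 = 0.3866.

0.3866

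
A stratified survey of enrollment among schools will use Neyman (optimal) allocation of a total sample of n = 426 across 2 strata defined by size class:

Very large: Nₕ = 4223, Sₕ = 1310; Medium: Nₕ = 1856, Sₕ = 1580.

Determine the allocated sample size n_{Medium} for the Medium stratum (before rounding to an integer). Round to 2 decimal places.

147.58

Neyman allocation: nₕ = n·NₕSₕ / Σⱼ NⱼSⱼ.
Σ NⱼSⱼ = 4223·1310 + 1856·1580 = 8.46461 × 10^6.
n_{Medium} = 426·1856·1580 / (8.46461 × 10^6) = 147.58.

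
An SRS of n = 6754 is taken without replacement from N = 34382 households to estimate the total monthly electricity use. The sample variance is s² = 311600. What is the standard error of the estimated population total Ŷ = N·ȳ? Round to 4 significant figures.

Var(Ŷ) = N²·Var(ȳ) = N²·(1 − n/N)·s²/n.
f = 6754/34382 = 0.19644000; Var(ȳ) = 0.80356000·311600/6754 = 37.072742.
Var(Ŷ) = 34382² · 37.072742 = 4.3824501 × 10^10.
SE(Ŷ) = √(4.3824501 × 10^10) = 209300.

209300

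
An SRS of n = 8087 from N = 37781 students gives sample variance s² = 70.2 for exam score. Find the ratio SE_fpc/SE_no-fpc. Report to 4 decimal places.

f = n/N = 8087/37781 = 0.21404939.
SE_no-fpc = √(s²/n) = 0.093169729; SE_fpc = √((1−f)s²/n) = 0.082598557.
Ratio = √(1−f) = 0.88653856.

0.8865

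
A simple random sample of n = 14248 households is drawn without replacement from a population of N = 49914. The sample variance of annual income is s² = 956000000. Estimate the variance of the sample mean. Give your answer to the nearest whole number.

Under SRS without replacement, Var(ȳ) = (1 − f)·s²/n with f = n/N = 14248/49914 = 0.28545098.
Var(ȳ) = (1 − 0.28545098)·956000000/14248 = 0.71454902·67097.136 = 47944.193.

47944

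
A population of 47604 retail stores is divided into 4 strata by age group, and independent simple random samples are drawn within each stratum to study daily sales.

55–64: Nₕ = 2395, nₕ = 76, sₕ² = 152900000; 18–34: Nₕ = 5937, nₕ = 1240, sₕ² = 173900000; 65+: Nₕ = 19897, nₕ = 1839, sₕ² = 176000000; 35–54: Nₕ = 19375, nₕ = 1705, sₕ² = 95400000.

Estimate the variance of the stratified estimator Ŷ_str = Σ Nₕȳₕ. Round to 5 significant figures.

6.8627 × 10^13

Var(Ŷ_str) = Σₕ Nₕ²(1 − fₕ)sₕ²/nₕ.
55–64: 2395²·(1 − 76/2395)·152900000/76 = 1.1173781 × 10^13.
18–34: 5937²·(1 − 1240/5937)·173900000/1240 = 3.9107991 × 10^12.
65+: 19897²·(1 − 1839/19897)·176000000/1839 = 3.4386517 × 10^13.
35–54: 19375²·(1 − 1705/19375)·95400000/1705 = 1.9155886 × 10^13.
Sum = 6.8626983 × 10^13.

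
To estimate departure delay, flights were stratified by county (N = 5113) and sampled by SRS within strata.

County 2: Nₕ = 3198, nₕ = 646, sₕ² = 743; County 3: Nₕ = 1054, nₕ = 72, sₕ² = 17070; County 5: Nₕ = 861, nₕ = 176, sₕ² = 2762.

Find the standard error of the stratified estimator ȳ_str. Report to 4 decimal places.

Var(ȳ_str) = Σₕ Wₕ²(1 − fₕ)sₕ²/nₕ with Wₕ = Nₕ/N, N = 5113.
County 2: Wₕ = 0.62546450; term = 0.62546450²·(1 − 0.20200125)·743/646 = 0.35905737.
County 3: Wₕ = 0.20614121; term = 0.20614121²·(1 − 0.06831120)·17070/72 = 9.3864536.
County 5: Wₕ = 0.16839429; term = 0.16839429²·(1 − 0.20441347)·2762/176 = 0.35404066.
Sum = 10.099552.
SE = √(10.099552) = 3.1780.

3.1780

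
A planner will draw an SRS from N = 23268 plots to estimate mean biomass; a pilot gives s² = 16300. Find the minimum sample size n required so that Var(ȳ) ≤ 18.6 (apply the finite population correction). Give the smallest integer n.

Without fpc, n₀ = s²/D = 16300/18.6 = 876.3441.
With fpc, (1 − n/N)·s²/n ≤ D requires n ≥ n₀/(1 + n₀/N) = 876.3441/(1 + 876.3441/23268) = 844.5363.
Rounding up, n = 845.

845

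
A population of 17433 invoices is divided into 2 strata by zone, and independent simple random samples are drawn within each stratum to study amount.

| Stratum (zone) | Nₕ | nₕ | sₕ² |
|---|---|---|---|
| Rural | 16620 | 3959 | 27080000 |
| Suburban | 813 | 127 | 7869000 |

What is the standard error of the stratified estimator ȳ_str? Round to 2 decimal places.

Var(ȳ_str) = Σₕ Wₕ²(1 − fₕ)sₕ²/nₕ with Wₕ = Nₕ/N, N = 17433.
Rural: Wₕ = 0.95336431; term = 0.95336431²·(1 − 0.23820698)·27080000/3959 = 4736.068.
Suburban: Wₕ = 0.04663569; term = 0.04663569²·(1 − 0.15621156)·7869000/127 = 113.70674.
Sum = 4849.7747.
SE = √(4849.7747) = 69.64.

69.64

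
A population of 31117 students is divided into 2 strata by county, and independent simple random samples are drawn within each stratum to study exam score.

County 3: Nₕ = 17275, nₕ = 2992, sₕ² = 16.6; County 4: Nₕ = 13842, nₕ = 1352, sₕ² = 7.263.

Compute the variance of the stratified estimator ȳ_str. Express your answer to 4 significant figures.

0.002373

Var(ȳ_str) = Σₕ Wₕ²(1 − fₕ)sₕ²/nₕ with Wₕ = Nₕ/N, N = 31117.
County 3: Wₕ = 0.55516277; term = 0.55516277²·(1 − 0.17319826)·16.6/2992 = 0.0014138019.
County 4: Wₕ = 0.44483723; term = 0.44483723²·(1 − 0.09767375)·7.263/1352 = 9.5919122 × 10^-4.
Sum = 0.0023729931.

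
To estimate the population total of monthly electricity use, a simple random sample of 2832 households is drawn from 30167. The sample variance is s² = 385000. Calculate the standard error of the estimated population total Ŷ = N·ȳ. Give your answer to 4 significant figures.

Var(Ŷ) = N²·Var(ȳ) = N²·(1 − n/N)·s²/n.
f = 2832/30167 = 0.09387742; Var(ȳ) = 0.90612258·385000/2832 = 123.18404.
Var(Ŷ) = 30167² · 123.18404 = 1.1210338 × 10^11.
SE(Ŷ) = √(1.1210338 × 10^11) = 334800.

334800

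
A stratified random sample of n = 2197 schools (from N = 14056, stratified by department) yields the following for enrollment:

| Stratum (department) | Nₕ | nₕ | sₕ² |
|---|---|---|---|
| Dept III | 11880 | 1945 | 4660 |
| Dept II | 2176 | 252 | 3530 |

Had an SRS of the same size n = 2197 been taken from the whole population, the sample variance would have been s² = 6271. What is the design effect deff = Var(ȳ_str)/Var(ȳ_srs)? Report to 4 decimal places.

0.7176

Var(ȳ_str) = Σ Wₕ²(1−fₕ)sₕ²/nₕ with Wₕ = Nₕ/14056:
  Dept III: (11880/14056)²·(1−1945/11880)·4660/1945 = 1.4312883
  Dept II: (2176/14056)²·(1−252/2176)·3530/252 = 0.29683467
  → Var(ȳ_str) = 1.728123.
Var(ȳ_srs) = (1 − 2197/14056)·6271/2197 = 2.4082028.
deff = 1.728123 / 2.4082028 = 0.7176.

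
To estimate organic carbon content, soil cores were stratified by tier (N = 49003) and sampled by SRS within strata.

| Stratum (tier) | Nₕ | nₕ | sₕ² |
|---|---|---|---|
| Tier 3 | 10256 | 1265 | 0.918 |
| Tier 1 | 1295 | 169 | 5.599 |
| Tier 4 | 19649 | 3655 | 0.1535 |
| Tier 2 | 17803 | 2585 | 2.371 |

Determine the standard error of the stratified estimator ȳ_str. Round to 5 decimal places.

Var(ȳ_str) = Σₕ Wₕ²(1 − fₕ)sₕ²/nₕ with Wₕ = Nₕ/N, N = 49003.
Tier 3: Wₕ = 0.20929331; term = 0.20929331²·(1 − 0.12334243)·0.918/1265 = 2.7867168 × 10^-5.
Tier 1: Wₕ = 0.02642695; term = 0.02642695²·(1 − 0.13050193)·5.599/169 = 2.0118082 × 10^-5.
Tier 4: Wₕ = 0.40097545; term = 0.40097545²·(1 − 0.18601456)·0.1535/3655 = 5.4963351 × 10^-6.
Tier 2: Wₕ = 0.36330429; term = 0.36330429²·(1 − 0.14520025)·2.371/2585 = 1.0348477 × 10^-4.
Sum = 1.5696636 × 10^-4.
SE = √(1.5696636 × 10^-4) = 0.01253.

0.01253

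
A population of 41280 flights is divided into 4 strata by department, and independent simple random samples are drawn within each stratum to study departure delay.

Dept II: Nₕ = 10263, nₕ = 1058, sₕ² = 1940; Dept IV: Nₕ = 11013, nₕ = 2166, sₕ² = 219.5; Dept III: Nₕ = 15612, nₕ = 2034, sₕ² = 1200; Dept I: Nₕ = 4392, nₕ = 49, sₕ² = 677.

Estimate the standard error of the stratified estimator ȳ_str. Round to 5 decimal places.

Var(ȳ_str) = Σₕ Wₕ²(1 − fₕ)sₕ²/nₕ with Wₕ = Nₕ/N, N = 41280.
Dept II: Wₕ = 0.24861919; term = 0.24861919²·(1 − 0.10308877)·1940/1058 = 0.10165642.
Dept IV: Wₕ = 0.26678779; term = 0.26678779²·(1 − 0.19667665)·219.5/2166 = 0.0057942651.
Dept III: Wₕ = 0.37819767; term = 0.37819767²·(1 − 0.13028440)·1200/2034 = 0.073391416.
Dept I: Wₕ = 0.10639535; term = 0.10639535²·(1 − 0.01115665)·677/49 = 0.1546555.
Sum = 0.3354976.
SE = √(0.3354976) = 0.57922.

0.57922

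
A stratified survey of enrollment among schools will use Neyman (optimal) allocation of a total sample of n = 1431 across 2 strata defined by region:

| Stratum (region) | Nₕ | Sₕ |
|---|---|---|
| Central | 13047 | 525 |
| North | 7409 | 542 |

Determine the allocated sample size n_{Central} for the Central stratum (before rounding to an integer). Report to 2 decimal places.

902.12

Neyman allocation: nₕ = n·NₕSₕ / Σⱼ NⱼSⱼ.
Σ NⱼSⱼ = 13047·525 + 7409·542 = 1.0865353 × 10^7.
n_{Central} = 1431·13047·525 / (1.0865353 × 10^7) = 902.12.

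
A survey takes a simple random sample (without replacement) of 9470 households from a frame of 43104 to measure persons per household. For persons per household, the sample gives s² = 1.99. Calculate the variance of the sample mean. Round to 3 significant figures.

Under SRS without replacement, Var(ȳ) = (1 − f)·s²/n with f = n/N = 9470/43104 = 0.21970119.
Var(ȳ) = (1 − 0.21970119)·1.99/9470 = 0.78029881·2.1013728 × 10^-4 = 1.6396987 × 10^-4.

1.64 × 10^-4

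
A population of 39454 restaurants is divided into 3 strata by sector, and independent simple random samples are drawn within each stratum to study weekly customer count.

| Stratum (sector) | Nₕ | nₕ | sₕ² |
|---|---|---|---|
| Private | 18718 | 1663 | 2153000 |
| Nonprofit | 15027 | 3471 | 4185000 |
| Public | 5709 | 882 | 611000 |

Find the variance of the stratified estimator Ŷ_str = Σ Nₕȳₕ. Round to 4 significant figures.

Var(Ŷ_str) = Σₕ Nₕ²(1 − fₕ)sₕ²/nₕ.
Private: 18718²·(1 − 1663/18718)·2153000/1663 = 4.1329766 × 10^11.
Nonprofit: 15027²·(1 − 3471/15027)·4185000/3471 = 2.09373 × 10^11.
Public: 5709²·(1 − 882/5709)·611000/882 = 1.9090178 × 10^10.
Sum = 6.4176084 × 10^11.

6.418 × 10^11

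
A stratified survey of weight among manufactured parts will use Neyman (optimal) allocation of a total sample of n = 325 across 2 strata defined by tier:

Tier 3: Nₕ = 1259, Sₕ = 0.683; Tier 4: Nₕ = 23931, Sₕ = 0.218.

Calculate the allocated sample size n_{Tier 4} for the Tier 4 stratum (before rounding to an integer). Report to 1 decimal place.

279.0

Neyman allocation: nₕ = n·NₕSₕ / Σⱼ NⱼSⱼ.
Σ NⱼSⱼ = 1259·0.683 + 23931·0.218 = 6076.855.
n_{Tier 4} = 325·23931·0.218 / 6076.855 = 279.0.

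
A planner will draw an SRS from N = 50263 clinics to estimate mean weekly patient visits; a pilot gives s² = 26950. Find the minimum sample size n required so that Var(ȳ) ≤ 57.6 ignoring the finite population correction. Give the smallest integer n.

Without fpc, n₀ = s²/D = 26950/57.6 = 467.8819.
Rounding up, n = 468.

468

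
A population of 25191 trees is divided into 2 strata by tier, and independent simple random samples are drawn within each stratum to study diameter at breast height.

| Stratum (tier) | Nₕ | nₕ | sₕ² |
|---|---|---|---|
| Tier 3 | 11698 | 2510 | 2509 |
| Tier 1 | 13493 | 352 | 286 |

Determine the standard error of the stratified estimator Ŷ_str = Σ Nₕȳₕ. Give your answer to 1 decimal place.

15858.9

Var(Ŷ_str) = Σₕ Nₕ²(1 − fₕ)sₕ²/nₕ.
Tier 3: 11698²·(1 − 2510/11698)·2509/2510 = 1.074384 × 10^8.
Tier 1: 13493²·(1 − 352/13493)·286/352 = 1.440656 × 10^8.
Sum = 2.51504 × 10^8.
SE = √(2.51504 × 10^8) = 15858.9.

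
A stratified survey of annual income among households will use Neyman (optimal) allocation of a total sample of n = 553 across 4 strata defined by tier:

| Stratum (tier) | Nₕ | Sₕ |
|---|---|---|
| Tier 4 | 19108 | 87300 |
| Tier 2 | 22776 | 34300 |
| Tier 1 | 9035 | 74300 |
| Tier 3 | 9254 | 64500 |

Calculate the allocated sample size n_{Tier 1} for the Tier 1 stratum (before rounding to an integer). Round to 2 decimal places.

99.86

Neyman allocation: nₕ = n·NₕSₕ / Σⱼ NⱼSⱼ.
Σ NⱼSⱼ = 19108·87300 + 22776·34300 + 9035·74300 + 9254·64500 = 3.7175287 × 10^9.
n_{Tier 1} = 553·9035·74300 / (3.7175287 × 10^9) = 99.86.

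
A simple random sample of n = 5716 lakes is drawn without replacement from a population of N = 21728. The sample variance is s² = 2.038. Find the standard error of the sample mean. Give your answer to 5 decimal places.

0.01621

Under SRS without replacement, Var(ȳ) = (1 − f)·s²/n with f = n/N = 5716/21728 = 0.26307069.
Var(ȳ) = (1 − 0.26307069)·2.038/5716 = 0.73692931·3.5654304 × 10^-4 = 2.6274701 × 10^-4.
SE(ȳ) = √(2.6274701 × 10^-4) = 0.01621.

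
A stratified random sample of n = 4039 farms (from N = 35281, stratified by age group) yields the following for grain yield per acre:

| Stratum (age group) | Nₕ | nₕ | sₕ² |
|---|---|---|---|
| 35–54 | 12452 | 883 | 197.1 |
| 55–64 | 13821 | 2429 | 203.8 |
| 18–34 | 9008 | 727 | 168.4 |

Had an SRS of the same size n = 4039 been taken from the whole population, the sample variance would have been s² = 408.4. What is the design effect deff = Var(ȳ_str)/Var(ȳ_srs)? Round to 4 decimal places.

Var(ȳ_str) = Σ Wₕ²(1−fₕ)sₕ²/nₕ with Wₕ = Nₕ/35281:
  35–54: (12452/35281)²·(1−883/12452)·197.1/883 = 0.025833252
  55–64: (13821/35281)²·(1−2429/13821)·203.8/2429 = 0.010612906
  18–34: (9008/35281)²·(1−727/9008)·168.4/727 = 0.013881521
  → Var(ȳ_str) = 0.050327679.
Var(ȳ_srs) = (1 − 4039/35281)·408.4/4039 = 0.089538502.
deff = 0.050327679 / 0.089538502 = 0.5621.

0.5621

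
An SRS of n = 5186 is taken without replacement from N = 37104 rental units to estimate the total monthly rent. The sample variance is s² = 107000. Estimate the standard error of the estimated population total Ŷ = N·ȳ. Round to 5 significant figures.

156320

Var(Ŷ) = N²·Var(ȳ) = N²·(1 − n/N)·s²/n.
f = 5186/37104 = 0.13976930; Var(ȳ) = 0.86023070·107000/5186 = 17.748686.
Var(Ŷ) = 37104² · 17.748686 = 2.4434737 × 10^10.
SE(Ŷ) = √(2.4434737 × 10^10) = 156320.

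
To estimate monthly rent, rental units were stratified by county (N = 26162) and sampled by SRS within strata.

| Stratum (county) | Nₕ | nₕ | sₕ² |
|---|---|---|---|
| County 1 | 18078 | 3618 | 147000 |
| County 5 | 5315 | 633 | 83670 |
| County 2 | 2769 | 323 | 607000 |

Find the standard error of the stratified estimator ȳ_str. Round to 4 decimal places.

Var(ȳ_str) = Σₕ Wₕ²(1 − fₕ)sₕ²/nₕ with Wₕ = Nₕ/N, N = 26162.
County 1: Wₕ = 0.69100222; term = 0.69100222²·(1 − 0.20013276)·147000/3618 = 15.517636.
County 5: Wₕ = 0.20315725; term = 0.20315725²·(1 − 0.11909690)·83670/633 = 4.8057243.
County 2: Wₕ = 0.10584053; term = 0.10584053²·(1 − 0.11664861)·607000/323 = 18.596178.
Sum = 38.919538.
SE = √(38.919538) = 6.2386.

6.2386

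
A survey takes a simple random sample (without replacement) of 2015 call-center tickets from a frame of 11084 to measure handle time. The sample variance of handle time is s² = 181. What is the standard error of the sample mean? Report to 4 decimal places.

0.2711

Under SRS without replacement, Var(ȳ) = (1 − f)·s²/n with f = n/N = 2015/11084 = 0.18179358.
Var(ȳ) = (1 − 0.18179358)·181/2015 = 0.81820642·0.089826303 = 0.073496458.
SE(ȳ) = √(0.073496458) = 0.2711.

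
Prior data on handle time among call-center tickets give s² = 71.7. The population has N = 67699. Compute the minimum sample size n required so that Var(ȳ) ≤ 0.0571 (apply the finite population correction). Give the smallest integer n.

1233

Without fpc, n₀ = s²/D = 71.7/0.0571 = 1255.6918.
With fpc, (1 − n/N)·s²/n ≤ D requires n ≥ n₀/(1 + n₀/N) = 1255.6918/(1 + 1255.6918/67699) = 1232.8252.
Rounding up, n = 1233.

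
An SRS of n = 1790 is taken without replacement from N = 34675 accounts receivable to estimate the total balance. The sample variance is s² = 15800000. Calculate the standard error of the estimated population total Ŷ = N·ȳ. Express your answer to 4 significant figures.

Var(Ŷ) = N²·Var(ȳ) = N²·(1 − n/N)·s²/n.
f = 1790/34675 = 0.05162221; Var(ȳ) = 0.94837779·15800000/1790 = 8371.1559.
Var(Ŷ) = 34675² · 8371.1559 = 1.0065106 × 10^13.
SE(Ŷ) = √(1.0065106 × 10^13) = 3.173 × 10^6.

3.173 × 10^6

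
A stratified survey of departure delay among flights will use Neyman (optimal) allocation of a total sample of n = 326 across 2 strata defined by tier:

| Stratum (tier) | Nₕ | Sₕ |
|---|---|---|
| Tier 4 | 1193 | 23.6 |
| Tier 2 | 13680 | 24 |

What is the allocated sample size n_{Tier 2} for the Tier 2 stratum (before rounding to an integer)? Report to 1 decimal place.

Neyman allocation: nₕ = n·NₕSₕ / Σⱼ NⱼSⱼ.
Σ NⱼSⱼ = 1193·23.6 + 13680·24 = 356474.8.
n_{Tier 2} = 326·13680·24 / 356474.8 = 300.3.

300.3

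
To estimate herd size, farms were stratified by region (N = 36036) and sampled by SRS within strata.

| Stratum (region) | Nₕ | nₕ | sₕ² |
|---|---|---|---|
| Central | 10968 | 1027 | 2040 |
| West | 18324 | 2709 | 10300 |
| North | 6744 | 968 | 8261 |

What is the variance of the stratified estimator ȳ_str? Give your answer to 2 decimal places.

Var(ȳ_str) = Σₕ Wₕ²(1 − fₕ)sₕ²/nₕ with Wₕ = Nₕ/N, N = 36036.
Central: Wₕ = 0.30436230; term = 0.30436230²·(1 − 0.09363603)·2040/1027 = 0.16678004.
West: Wₕ = 0.50849151; term = 0.50849151²·(1 − 0.14783890)·10300/2709 = 0.83775559.
North: Wₕ = 0.18714619; term = 0.18714619²·(1 − 0.14353499)·8261/968 = 0.25599345.
Sum = 1.2605291.

1.26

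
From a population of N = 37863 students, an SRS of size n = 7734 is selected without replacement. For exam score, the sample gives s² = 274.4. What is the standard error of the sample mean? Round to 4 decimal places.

0.1680

Under SRS without replacement, Var(ȳ) = (1 − f)·s²/n with f = n/N = 7734/37863 = 0.20426274.
Var(ȳ) = (1 − 0.20426274)·274.4/7734 = 0.79573726·0.0354797 = 0.028232519.
SE(ȳ) = √(0.028232519) = 0.1680.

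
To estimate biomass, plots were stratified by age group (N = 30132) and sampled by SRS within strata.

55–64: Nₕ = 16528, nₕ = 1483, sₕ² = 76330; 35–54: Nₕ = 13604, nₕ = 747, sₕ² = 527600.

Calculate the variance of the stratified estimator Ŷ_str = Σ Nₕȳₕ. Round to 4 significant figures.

Var(Ŷ_str) = Σₕ Nₕ²(1 − fₕ)sₕ²/nₕ.
55–64: 16528²·(1 − 1483/16528)·76330/1483 = 1.2798722 × 10^10.
35–54: 13604²·(1 − 747/13604)·527600/747 = 1.2353512 × 10^11.
Sum = 1.3633384 × 10^11.

1.363 × 10^11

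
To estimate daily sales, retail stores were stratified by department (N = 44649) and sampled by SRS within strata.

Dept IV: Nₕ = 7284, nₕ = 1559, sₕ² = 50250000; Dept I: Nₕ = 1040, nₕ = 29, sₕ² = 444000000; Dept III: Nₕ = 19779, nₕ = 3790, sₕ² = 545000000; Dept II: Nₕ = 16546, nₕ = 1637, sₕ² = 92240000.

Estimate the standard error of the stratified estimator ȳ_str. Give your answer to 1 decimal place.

196.3

Var(ȳ_str) = Σₕ Wₕ²(1 − fₕ)sₕ²/nₕ with Wₕ = Nₕ/N, N = 44649.
Dept IV: Wₕ = 0.16313915; term = 0.16313915²·(1 − 0.21403075)·50250000/1559 = 674.23595.
Dept I: Wₕ = 0.02329279; term = 0.02329279²·(1 − 0.02788462)·444000000/29 = 8075.0644.
Dept III: Wₕ = 0.44298864; term = 0.44298864²·(1 − 0.19161737)·545000000/3790 = 22811.795.
Dept II: Wₕ = 0.37057941; term = 0.37057941²·(1 − 0.09893630)·92240000/1637 = 6972.5025.
Sum = 38533.598.
SE = √(38533.598) = 196.3.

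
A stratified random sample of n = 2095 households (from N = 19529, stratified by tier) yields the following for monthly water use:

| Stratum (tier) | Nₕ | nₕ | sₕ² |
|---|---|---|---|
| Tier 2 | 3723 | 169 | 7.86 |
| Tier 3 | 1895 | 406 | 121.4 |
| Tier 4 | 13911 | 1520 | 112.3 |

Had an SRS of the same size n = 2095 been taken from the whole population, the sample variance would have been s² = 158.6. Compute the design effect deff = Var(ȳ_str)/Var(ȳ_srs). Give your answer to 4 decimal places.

0.5507

Var(ȳ_str) = Σ Wₕ²(1−fₕ)sₕ²/nₕ with Wₕ = Nₕ/19529:
  Tier 2: (3723/19529)²·(1−169/3723)·7.86/169 = 0.0016135644
  Tier 3: (1895/19529)²·(1−406/1895)·121.4/406 = 0.002212262
  Tier 4: (13911/19529)²·(1−1520/13911)·112.3/1520 = 0.03339188
  → Var(ȳ_str) = 0.037217706.
Var(ȳ_srs) = (1 − 2095/19529)·158.6/2095 = 0.067582802.
deff = 0.037217706 / 0.067582802 = 0.5507.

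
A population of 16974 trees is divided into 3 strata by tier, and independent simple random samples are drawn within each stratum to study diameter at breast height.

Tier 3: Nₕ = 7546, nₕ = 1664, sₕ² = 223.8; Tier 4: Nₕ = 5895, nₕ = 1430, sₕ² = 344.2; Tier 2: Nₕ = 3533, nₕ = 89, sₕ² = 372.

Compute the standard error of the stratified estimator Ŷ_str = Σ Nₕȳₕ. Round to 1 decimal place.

7947.5

Var(Ŷ_str) = Σₕ Nₕ²(1 − fₕ)sₕ²/nₕ.
Tier 3: 7546²·(1 − 1664/7546)·223.8/1664 = 5.969646 × 10^6.
Tier 4: 5895²·(1 − 1430/5895)·344.2/1430 = 6.3354884 × 10^6.
Tier 2: 3533²·(1 − 89/3533)·372/89 = 5.0858051 × 10^7.
Sum = 6.3163185 × 10^7.
SE = √(6.3163185 × 10^7) = 7947.5.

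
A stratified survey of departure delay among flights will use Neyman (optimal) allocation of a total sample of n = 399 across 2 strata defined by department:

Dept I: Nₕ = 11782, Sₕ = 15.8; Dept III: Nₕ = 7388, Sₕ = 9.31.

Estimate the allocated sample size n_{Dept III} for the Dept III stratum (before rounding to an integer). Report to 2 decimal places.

107.65

Neyman allocation: nₕ = n·NₕSₕ / Σⱼ NⱼSⱼ.
Σ NⱼSⱼ = 11782·15.8 + 7388·9.31 = 254937.88.
n_{Dept III} = 399·7388·9.31 / 254937.88 = 107.65.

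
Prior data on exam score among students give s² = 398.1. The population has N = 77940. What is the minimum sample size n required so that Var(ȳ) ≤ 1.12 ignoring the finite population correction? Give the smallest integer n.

356

Without fpc, n₀ = s²/D = 398.1/1.12 = 355.4464.
Rounding up, n = 356.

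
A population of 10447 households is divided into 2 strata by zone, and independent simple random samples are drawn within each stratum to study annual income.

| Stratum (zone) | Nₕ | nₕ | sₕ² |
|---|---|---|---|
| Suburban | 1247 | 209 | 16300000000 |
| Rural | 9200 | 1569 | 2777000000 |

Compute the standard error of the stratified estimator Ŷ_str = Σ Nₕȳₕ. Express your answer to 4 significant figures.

1.501 × 10^7

Var(Ŷ_str) = Σₕ Nₕ²(1 − fₕ)sₕ²/nₕ.
Suburban: 1247²·(1 − 209/1247)·16300000000/209 = 1.0094972 × 10^14.
Rural: 9200²·(1 − 1569/9200)·2777000000/1569 = 1.2425739 × 10^14.
Sum = 2.2520711 × 10^14.
SE = √(2.2520711 × 10^14) = 1.501 × 10^7.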